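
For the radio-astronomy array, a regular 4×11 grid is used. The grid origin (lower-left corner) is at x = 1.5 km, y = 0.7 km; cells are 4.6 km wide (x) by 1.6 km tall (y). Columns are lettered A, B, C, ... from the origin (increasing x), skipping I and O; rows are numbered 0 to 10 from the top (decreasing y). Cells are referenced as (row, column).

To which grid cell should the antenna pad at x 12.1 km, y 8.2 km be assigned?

(6, C)

Column index: ⌊(12.1 − 1.5) / 4.6⌋ = ⌊2.304⌋ = 2 → column C
Row offset from origin: ⌊(8.2 − 0.7) / 1.6⌋ = ⌊4.687⌋ = 4 → row 6 (counted from top)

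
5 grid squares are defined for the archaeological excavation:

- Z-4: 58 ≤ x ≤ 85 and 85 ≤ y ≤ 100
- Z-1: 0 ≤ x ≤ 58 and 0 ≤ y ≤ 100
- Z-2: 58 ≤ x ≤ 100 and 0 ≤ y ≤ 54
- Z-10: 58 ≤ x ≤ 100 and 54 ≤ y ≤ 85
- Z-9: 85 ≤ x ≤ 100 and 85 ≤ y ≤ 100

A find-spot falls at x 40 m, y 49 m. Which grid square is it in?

The point has x = 40 and y = 49.
Only Z-1 satisfies 0 ≤ x ≤ 58 and 0 ≤ y ≤ 100.

Z-1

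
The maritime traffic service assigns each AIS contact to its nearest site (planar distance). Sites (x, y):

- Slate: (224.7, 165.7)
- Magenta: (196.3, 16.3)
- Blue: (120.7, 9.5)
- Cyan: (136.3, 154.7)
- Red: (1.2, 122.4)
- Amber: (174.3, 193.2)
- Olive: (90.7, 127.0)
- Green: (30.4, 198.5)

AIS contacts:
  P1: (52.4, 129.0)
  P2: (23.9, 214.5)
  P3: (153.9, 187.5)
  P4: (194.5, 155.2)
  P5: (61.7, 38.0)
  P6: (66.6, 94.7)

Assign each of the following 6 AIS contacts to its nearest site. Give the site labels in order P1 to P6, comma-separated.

P1 → Olive (d²=1470.89)
P2 → Green (d²=298.25)
P3 → Amber (d²=448.65)
P4 → Slate (d²=1022.29)
P5 → Blue (d²=4293.25)
P6 → Olive (d²=1624.10)

Olive, Green, Amber, Slate, Blue, Olive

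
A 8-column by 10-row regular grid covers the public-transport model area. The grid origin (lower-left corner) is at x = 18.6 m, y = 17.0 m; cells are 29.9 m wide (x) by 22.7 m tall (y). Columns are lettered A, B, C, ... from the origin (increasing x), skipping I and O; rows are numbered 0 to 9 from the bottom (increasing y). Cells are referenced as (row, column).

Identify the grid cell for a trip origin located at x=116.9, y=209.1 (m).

(8, D)

Column index: ⌊(116.9 − 18.6) / 29.9⌋ = ⌊3.288⌋ = 3 → column D
Row offset from origin: ⌊(209.1 − 17.0) / 22.7⌋ = ⌊8.463⌋ = 8 → row 8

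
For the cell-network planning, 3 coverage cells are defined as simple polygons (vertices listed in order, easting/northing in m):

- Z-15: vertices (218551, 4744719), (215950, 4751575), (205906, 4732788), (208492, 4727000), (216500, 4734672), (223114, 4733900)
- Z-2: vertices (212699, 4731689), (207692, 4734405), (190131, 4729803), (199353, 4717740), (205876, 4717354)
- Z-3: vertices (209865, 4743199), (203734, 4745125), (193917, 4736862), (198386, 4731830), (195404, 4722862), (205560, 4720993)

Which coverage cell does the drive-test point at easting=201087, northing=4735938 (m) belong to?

Z-3

Cast a ray rightward from (201087, 4735938). For each polygon, the edges (by vertex number in listed order) whose endpoints lie on opposite sides of northing = 4735938, where each meets that height, and whether that is right or left of the point:
Z-15: 2–3 at easting≈207590.1 (right), 6–1 at easting≈222254.5 (right) → 2 crossings.
Z-2: no edge straddles that height → 0 crossings.
Z-3: 3–4 at easting≈194737.6 (left), 6–1 at easting≈208457.3 (right) → 1 crossing.
Only Z-3 has an odd count, so the point is inside Z-3.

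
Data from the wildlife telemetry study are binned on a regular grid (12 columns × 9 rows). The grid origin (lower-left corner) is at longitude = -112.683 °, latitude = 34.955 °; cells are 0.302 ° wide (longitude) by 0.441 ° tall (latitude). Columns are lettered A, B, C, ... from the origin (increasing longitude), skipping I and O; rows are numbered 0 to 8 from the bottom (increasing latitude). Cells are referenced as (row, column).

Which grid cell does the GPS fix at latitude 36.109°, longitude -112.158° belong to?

(2, B)

Column index: ⌊(-112.158 − -112.683) / 0.302⌋ = ⌊1.738⌋ = 1 → column B
Row offset from origin: ⌊(36.109 − 34.955) / 0.441⌋ = ⌊2.617⌋ = 2 → row 2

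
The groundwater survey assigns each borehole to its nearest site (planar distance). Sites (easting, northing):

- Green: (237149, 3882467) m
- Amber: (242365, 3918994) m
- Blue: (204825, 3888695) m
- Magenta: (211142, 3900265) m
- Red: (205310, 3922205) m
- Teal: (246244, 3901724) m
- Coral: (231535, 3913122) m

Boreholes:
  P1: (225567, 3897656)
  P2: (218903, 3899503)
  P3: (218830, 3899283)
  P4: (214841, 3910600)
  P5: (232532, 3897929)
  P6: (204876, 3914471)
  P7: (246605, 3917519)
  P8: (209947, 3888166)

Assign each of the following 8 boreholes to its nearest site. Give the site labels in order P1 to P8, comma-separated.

Magenta, Magenta, Magenta, Magenta, Teal, Red, Amber, Blue

P1 → Magenta (d²=214887506.00)
P2 → Magenta (d²=60813765.00)
P3 → Magenta (d²=60069668.00)
P4 → Magenta (d²=120494826.00)
P5 → Teal (d²=202420969.00)
P6 → Red (d²=60003112.00)
P7 → Amber (d²=20153225.00)
P8 → Blue (d²=26514725.00)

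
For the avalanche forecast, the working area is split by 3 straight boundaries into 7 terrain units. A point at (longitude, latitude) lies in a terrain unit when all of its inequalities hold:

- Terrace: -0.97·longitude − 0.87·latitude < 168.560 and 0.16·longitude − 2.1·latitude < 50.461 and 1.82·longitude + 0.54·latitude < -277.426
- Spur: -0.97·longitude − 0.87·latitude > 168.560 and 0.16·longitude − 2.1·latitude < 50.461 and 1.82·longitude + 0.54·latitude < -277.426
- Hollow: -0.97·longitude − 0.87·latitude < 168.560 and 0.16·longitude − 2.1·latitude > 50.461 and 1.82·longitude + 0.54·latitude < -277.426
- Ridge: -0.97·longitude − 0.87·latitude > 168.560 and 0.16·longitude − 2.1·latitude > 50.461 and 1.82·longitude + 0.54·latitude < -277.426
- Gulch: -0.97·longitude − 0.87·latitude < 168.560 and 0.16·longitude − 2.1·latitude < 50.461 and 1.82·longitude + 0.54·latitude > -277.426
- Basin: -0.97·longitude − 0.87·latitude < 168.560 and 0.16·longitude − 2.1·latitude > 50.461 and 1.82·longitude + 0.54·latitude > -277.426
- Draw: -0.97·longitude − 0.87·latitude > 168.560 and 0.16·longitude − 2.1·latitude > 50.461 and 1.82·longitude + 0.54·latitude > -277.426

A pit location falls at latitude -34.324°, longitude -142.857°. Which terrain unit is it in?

-0.97·-142.857 − 0.87·-34.324 = 168.433, which is < 168.560
0.16·-142.857 − 2.1·-34.324 = 49.223, which is < 50.461
1.82·-142.857 + 0.54·-34.324 = -278.535, which is < -277.426
This sign pattern matches Terrace.

Terrace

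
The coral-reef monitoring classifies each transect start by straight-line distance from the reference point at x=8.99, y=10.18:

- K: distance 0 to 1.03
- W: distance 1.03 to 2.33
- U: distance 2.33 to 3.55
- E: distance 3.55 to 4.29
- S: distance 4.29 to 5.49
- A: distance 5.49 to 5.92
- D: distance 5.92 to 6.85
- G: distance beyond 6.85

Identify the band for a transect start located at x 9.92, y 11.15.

W

Distance = √((9.92−8.99)² + (11.15−10.18)²) = √(0.865 + 0.941) = 1.344.
1.03 ≤ 1.344 < 2.33 → W.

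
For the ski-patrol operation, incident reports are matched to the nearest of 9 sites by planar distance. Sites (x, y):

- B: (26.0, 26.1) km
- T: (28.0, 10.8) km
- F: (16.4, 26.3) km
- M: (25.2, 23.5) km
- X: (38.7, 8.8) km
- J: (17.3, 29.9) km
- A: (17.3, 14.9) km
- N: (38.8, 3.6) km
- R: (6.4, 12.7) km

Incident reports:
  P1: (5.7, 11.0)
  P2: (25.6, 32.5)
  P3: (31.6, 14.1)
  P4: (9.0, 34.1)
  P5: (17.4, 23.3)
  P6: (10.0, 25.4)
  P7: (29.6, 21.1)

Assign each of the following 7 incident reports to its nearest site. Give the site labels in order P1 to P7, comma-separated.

P1 → R (d²=3.38)
P2 → B (d²=41.12)
P3 → T (d²=23.85)
P4 → J (d²=86.53)
P5 → F (d²=10.00)
P6 → F (d²=41.77)
P7 → M (d²=25.12)

R, B, T, J, F, F, M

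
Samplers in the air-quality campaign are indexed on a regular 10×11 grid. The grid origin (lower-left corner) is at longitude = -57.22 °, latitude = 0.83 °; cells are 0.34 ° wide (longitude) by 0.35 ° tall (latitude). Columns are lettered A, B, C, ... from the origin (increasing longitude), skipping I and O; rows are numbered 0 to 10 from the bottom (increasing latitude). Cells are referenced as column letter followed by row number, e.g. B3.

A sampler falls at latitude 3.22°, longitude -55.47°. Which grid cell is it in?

Column index: ⌊(-55.47 − -57.22) / 0.34⌋ = ⌊5.147⌋ = 5 → column F
Row offset from origin: ⌊(3.22 − 0.83) / 0.35⌋ = ⌊6.829⌋ = 6 → row 6

F6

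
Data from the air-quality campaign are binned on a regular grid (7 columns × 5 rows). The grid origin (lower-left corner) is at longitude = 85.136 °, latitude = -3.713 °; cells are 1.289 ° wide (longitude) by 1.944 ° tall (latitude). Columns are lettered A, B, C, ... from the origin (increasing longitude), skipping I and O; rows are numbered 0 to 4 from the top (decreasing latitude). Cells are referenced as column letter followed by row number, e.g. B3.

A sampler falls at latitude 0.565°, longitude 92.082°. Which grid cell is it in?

F2

Column index: ⌊(92.082 − 85.136) / 1.289⌋ = ⌊5.389⌋ = 5 → column F
Row offset from origin: ⌊(0.565 − -3.713) / 1.944⌋ = ⌊2.201⌋ = 2 → row 2 (counted from top)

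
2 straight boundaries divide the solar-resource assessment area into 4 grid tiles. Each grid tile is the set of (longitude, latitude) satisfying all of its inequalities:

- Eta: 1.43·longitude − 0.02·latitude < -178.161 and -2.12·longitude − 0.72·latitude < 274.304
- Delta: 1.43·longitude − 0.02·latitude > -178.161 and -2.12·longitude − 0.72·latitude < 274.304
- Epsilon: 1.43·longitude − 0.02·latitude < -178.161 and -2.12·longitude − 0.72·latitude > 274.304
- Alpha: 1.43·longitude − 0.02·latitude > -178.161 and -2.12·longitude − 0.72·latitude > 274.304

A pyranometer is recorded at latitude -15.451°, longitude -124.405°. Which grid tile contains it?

Alpha

1.43·-124.405 − 0.02·-15.451 = -177.590, which is > -178.161
-2.12·-124.405 − 0.72·-15.451 = 274.863, which is > 274.304
This sign pattern matches Alpha.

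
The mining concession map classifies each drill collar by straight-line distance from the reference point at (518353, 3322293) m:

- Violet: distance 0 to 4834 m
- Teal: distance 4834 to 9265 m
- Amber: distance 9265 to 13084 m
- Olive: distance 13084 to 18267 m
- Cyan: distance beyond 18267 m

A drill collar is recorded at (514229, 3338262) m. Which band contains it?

Distance = √((514229−518353)² + (3338262−3322293)²) = √(17007376.000 + 255008961.000) = 16492.918 m.
13084 ≤ 16492.918 < 18267 → Olive.

Olive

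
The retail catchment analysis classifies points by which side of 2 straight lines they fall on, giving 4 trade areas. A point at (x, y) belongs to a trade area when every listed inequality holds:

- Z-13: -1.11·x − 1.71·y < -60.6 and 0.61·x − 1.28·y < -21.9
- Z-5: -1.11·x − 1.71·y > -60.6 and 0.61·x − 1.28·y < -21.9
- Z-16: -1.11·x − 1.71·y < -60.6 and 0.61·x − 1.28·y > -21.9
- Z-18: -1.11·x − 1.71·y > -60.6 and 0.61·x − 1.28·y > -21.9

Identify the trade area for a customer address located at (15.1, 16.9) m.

Z-18

-1.11·15.1 − 1.71·16.9 = -45.660, which is > -60.6
0.61·15.1 − 1.28·16.9 = -12.421, which is > -21.9
This sign pattern matches Z-18.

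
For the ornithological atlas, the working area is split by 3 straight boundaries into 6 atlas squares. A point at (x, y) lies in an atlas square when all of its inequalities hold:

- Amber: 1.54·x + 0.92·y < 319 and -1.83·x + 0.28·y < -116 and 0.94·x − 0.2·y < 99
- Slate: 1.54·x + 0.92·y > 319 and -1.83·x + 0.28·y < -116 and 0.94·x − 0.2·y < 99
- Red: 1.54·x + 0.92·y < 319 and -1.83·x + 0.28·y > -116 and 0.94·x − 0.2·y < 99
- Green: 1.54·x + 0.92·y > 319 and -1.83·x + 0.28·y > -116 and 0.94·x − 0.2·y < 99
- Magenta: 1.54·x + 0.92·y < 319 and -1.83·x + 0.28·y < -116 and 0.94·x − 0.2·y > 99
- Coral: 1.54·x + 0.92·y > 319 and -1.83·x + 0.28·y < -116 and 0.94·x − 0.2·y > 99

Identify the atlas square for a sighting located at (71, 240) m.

1.54·71 + 0.92·240 = 330.140, which is > 319
-1.83·71 + 0.28·240 = -62.730, which is > -116
0.94·71 − 0.2·240 = 18.740, which is < 99
This sign pattern matches Green.

Green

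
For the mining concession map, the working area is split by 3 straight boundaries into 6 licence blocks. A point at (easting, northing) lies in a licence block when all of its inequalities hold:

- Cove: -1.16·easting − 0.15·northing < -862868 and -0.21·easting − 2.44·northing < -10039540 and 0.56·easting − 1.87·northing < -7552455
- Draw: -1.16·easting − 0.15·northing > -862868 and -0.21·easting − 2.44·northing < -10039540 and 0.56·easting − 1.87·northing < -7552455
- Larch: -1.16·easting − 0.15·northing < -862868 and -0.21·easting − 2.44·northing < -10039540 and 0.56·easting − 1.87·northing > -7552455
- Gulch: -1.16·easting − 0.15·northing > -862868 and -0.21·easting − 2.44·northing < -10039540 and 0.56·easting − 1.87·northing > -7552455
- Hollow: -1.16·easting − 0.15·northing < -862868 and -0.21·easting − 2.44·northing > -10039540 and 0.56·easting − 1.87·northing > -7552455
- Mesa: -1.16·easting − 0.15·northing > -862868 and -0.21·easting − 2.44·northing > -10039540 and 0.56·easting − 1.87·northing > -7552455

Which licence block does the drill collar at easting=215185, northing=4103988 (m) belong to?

Cove

-1.16·215185 − 0.15·4103988 = -865212.800, which is < -862868
-0.21·215185 − 2.44·4103988 = -10058919.570, which is < -10039540
0.56·215185 − 1.87·4103988 = -7553953.960, which is < -7552455
This sign pattern matches Cove.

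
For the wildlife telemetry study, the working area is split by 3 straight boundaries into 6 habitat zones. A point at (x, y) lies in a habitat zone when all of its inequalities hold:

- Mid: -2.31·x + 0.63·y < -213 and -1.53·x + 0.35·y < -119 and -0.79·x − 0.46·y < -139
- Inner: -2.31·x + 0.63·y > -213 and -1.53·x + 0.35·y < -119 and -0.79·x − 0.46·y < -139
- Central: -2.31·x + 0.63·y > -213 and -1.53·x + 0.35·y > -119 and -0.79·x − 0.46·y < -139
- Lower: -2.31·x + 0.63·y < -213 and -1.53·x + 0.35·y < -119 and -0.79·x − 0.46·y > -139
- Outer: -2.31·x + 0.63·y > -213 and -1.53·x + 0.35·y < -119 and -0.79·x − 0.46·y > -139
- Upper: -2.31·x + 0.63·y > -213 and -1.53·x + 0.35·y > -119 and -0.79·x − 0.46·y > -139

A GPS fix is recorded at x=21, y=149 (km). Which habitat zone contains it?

-2.31·21 + 0.63·149 = 45.360, which is > -213
-1.53·21 + 0.35·149 = 20.020, which is > -119
-0.79·21 − 0.46·149 = -85.130, which is > -139
This sign pattern matches Upper.

Upper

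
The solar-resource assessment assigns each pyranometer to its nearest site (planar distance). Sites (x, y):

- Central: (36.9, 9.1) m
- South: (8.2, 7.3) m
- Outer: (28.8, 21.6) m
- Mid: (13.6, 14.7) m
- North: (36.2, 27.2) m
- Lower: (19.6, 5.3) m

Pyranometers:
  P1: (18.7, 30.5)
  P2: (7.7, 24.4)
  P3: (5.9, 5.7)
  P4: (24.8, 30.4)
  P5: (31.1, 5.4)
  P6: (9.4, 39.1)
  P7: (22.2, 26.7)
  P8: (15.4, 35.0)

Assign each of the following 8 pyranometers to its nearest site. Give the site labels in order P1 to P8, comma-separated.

P1 → Outer (d²=181.22)
P2 → Mid (d²=128.90)
P3 → South (d²=7.85)
P4 → Outer (d²=93.44)
P5 → Central (d²=47.33)
P6 → Mid (d²=613.00)
P7 → Outer (d²=69.57)
P8 → Outer (d²=359.12)

Outer, Mid, South, Outer, Central, Mid, Outer, Outer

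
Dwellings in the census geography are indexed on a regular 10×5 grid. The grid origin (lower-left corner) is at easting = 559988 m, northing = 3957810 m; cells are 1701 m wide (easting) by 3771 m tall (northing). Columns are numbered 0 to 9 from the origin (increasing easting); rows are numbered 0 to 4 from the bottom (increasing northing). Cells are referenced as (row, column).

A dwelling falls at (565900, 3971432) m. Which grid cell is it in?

(3, 3)

Column index: ⌊(565900 − 559988) / 1701⌋ = ⌊3.476⌋ = 3
Row offset from origin: ⌊(3971432 − 3957810) / 3771⌋ = ⌊3.612⌋ = 3 → row 3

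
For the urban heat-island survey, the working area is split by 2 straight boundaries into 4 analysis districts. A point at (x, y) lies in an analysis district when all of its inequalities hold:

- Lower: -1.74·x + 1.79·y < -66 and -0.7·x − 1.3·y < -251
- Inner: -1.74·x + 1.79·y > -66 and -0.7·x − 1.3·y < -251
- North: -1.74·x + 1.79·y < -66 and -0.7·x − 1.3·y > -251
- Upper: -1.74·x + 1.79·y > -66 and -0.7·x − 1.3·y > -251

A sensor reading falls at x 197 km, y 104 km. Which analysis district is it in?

-1.74·197 + 1.79·104 = -156.620, which is < -66
-0.7·197 − 1.3·104 = -273.100, which is < -251
This sign pattern matches Lower.

Lower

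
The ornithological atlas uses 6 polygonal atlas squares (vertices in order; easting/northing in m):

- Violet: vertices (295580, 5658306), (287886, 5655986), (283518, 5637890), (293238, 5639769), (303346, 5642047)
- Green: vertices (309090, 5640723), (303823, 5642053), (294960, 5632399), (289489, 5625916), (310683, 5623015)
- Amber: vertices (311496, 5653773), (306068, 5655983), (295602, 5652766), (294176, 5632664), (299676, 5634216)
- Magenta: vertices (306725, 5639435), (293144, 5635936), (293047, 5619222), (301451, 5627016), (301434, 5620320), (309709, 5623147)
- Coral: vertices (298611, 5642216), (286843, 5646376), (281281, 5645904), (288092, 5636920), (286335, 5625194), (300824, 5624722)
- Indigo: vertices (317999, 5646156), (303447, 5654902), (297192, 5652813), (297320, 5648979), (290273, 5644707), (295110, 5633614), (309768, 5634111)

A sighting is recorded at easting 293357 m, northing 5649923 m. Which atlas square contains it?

Violet

Cast a ray rightward from (293357, 5649923). For each polygon, the edges (by vertex number in listed order) whose endpoints lie on opposite sides of northing = 5649923, where each meets that height, and whether that is right or left of the point:
Violet: 2–3 at easting≈286422.5 (left), 5–1 at easting≈299584.1 (right) → 1 crossing.
Green: no edge straddles that height → 0 crossings.
Amber: 3–4 at easting≈295400.3 (right), 5–1 at easting≈309169.1 (right) → 2 crossings.
Magenta: no edge straddles that height → 0 crossings.
Coral: no edge straddles that height → 0 crossings.
Indigo: 1–2 at easting≈311731.3 (right), 3–4 at easting≈297288.5 (right) → 2 crossings.
Only Violet has an odd count, so the point is inside Violet.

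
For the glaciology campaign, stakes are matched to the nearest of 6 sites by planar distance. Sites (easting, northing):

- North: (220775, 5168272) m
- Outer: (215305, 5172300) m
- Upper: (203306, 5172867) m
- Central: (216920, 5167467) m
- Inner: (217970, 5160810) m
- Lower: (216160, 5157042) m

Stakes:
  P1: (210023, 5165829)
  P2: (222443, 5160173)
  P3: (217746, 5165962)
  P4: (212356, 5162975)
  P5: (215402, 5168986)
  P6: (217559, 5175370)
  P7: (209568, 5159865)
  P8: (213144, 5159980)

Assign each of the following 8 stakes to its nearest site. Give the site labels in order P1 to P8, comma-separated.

Central, Inner, Central, Inner, Central, Outer, Lower, Lower

P1 → Central (d²=50251653.00)
P2 → Inner (d²=20413498.00)
P3 → Central (d²=2947301.00)
P4 → Inner (d²=36204221.00)
P5 → Central (d²=4611685.00)
P6 → Outer (d²=14505416.00)
P7 → Lower (d²=51423793.00)
P8 → Lower (d²=17728100.00)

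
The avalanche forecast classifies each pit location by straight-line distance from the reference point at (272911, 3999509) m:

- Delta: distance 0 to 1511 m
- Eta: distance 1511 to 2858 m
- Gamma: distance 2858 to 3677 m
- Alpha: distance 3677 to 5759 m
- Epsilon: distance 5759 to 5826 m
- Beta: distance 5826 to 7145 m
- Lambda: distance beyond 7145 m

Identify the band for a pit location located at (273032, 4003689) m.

Alpha

Distance = √((273032−272911)² + (4003689−3999509)²) = √(14641.000 + 17472400.000) = 4181.751 m.
3677 ≤ 4181.751 < 5759 → Alpha.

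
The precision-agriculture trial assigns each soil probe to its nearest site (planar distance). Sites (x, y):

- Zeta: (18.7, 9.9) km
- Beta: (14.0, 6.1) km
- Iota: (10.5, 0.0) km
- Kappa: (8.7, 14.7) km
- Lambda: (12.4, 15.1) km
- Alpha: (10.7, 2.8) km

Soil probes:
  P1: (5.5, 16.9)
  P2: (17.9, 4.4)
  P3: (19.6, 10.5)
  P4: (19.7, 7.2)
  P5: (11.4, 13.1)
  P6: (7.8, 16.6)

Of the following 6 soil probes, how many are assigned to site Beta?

1

P1 → Kappa
P2 → Beta
P3 → Zeta
P4 → Zeta
P5 → Lambda
P6 → Kappa
1 of the 6 goes to Beta.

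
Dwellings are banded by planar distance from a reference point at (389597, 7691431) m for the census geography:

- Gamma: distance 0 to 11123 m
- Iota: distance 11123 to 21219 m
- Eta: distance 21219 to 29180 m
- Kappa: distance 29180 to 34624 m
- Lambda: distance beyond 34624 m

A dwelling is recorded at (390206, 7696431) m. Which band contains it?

Gamma

Distance = √((390206−389597)² + (7696431−7691431)²) = √(370881.000 + 25000000.000) = 5036.952 m.
0 ≤ 5036.952 < 11123 → Gamma.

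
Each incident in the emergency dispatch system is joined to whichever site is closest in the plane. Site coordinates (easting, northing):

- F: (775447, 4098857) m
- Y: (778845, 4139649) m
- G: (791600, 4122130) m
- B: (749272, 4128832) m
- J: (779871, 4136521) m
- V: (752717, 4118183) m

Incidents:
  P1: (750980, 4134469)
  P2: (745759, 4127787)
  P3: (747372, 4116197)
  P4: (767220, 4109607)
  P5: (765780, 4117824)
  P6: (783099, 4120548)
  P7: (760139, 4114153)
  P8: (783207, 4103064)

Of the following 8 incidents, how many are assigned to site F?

P1 → B
P2 → B
P3 → V
P4 → F
P5 → V
P6 → G
P7 → V
P8 → F
2 of the 8 go to F.

2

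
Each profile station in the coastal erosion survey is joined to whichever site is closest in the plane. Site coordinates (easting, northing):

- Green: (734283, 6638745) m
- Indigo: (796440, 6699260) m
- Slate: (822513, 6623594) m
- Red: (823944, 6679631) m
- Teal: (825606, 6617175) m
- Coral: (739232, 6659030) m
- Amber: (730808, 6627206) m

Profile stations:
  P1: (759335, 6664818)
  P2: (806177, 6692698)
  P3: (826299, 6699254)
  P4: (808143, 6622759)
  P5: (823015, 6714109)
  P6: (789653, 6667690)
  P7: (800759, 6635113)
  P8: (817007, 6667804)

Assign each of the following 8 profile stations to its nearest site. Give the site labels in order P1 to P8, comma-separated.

Coral, Indigo, Red, Slate, Indigo, Indigo, Slate, Red

P1 → Coral (d²=437631553.00)
P2 → Indigo (d²=137869013.00)
P3 → Red (d²=390608154.00)
P4 → Slate (d²=207194125.00)
P5 → Indigo (d²=926723426.00)
P6 → Indigo (d²=1042728269.00)
P7 → Slate (d²=605923877.00)
P8 → Red (d²=187999898.00)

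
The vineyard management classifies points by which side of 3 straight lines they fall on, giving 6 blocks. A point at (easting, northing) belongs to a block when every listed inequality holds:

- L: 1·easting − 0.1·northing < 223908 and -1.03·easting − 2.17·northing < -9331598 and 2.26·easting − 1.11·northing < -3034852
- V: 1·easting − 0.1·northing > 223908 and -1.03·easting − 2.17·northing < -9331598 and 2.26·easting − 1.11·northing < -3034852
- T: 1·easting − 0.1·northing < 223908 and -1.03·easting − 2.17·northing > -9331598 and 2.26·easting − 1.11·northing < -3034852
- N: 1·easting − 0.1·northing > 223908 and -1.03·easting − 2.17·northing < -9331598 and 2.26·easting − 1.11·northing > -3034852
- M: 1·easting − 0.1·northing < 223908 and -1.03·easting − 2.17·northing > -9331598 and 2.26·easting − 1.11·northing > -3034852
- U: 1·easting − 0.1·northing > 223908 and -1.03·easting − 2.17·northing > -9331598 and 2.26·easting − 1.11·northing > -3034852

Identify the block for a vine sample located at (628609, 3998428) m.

1·628609 − 0.1·3998428 = 228766.200, which is > 223908
-1.03·628609 − 2.17·3998428 = -9324056.030, which is > -9331598
2.26·628609 − 1.11·3998428 = -3017598.740, which is > -3034852
This sign pattern matches U.

U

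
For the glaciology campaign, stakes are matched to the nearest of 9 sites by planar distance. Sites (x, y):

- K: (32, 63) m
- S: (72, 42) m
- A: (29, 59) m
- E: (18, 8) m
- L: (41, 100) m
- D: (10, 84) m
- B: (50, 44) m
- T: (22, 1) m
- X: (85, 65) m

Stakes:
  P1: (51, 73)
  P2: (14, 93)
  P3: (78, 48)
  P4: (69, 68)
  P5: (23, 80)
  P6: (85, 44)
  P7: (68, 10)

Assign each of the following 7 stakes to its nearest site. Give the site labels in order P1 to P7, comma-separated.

K, D, S, X, D, S, S

P1 → K (d²=461.00)
P2 → D (d²=97.00)
P3 → S (d²=72.00)
P4 → X (d²=265.00)
P5 → D (d²=185.00)
P6 → S (d²=173.00)
P7 → S (d²=1040.00)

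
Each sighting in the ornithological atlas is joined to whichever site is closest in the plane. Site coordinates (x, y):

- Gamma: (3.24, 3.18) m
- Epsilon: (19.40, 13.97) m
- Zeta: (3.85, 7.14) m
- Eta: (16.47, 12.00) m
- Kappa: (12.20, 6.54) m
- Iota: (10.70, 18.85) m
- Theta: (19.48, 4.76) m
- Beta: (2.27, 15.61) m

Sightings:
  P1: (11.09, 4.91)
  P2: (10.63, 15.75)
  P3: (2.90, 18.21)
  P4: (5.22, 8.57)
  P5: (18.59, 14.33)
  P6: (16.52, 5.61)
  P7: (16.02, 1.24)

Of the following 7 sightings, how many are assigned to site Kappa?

1

P1 → Kappa
P2 → Iota
P3 → Beta
P4 → Zeta
P5 → Epsilon
P6 → Theta
P7 → Theta
1 of the 7 goes to Kappa.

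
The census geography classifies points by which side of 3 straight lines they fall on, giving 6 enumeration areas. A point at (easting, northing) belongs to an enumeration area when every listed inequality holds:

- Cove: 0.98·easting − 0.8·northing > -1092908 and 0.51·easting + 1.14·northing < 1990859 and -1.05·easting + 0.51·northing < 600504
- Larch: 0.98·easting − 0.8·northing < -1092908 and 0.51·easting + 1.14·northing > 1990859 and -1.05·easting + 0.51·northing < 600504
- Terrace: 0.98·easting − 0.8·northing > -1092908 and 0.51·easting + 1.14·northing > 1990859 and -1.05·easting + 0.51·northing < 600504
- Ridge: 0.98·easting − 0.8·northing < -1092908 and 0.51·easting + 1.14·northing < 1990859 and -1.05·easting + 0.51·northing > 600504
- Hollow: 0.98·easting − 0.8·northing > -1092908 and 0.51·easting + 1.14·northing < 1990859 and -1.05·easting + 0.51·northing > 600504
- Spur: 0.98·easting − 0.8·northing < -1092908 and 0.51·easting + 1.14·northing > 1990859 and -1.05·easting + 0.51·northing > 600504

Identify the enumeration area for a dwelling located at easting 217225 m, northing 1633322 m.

0.98·217225 − 0.8·1633322 = -1093777.100, which is < -1092908
0.51·217225 + 1.14·1633322 = 1972771.830, which is < 1990859
-1.05·217225 + 0.51·1633322 = 604907.970, which is > 600504
This sign pattern matches Ridge.

Ridge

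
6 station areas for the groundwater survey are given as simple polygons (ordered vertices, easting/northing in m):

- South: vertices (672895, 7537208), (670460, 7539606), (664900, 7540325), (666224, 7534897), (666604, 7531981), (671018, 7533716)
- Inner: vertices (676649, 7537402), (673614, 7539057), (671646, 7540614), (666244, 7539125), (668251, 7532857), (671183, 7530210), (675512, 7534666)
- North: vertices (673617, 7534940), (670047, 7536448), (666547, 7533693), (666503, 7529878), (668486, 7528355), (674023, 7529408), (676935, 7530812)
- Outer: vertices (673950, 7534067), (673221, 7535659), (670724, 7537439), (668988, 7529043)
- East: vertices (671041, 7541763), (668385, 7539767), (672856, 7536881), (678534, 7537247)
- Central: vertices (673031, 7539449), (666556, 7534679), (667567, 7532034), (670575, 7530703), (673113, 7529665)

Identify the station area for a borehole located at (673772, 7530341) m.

North

Cast a ray rightward from (673772, 7530341). For each polygon, the edges (by vertex number in listed order) whose endpoints lie on opposite sides of northing = 7530341, where each meets that height, and whether that is right or left of the point:
South: no edge straddles that height → 0 crossings.
Inner: 5–6 at easting≈671037.9 (left), 6–7 at easting≈671310.3 (left) → 0 crossings.
North: 3–4 at easting≈666508.3 (left), 6–7 at easting≈675958.1 (right) → 1 crossing.
Outer: 3–4 at easting≈669256.4 (left), 4–1 at easting≈670270.0 (left) → 0 crossings.
East: no edge straddles that height → 0 crossings.
Central: 4–5 at easting≈671460.1 (left), 5–1 at easting≈673107.3 (left) → 0 crossings.
Only North has an odd count, so the point is inside North.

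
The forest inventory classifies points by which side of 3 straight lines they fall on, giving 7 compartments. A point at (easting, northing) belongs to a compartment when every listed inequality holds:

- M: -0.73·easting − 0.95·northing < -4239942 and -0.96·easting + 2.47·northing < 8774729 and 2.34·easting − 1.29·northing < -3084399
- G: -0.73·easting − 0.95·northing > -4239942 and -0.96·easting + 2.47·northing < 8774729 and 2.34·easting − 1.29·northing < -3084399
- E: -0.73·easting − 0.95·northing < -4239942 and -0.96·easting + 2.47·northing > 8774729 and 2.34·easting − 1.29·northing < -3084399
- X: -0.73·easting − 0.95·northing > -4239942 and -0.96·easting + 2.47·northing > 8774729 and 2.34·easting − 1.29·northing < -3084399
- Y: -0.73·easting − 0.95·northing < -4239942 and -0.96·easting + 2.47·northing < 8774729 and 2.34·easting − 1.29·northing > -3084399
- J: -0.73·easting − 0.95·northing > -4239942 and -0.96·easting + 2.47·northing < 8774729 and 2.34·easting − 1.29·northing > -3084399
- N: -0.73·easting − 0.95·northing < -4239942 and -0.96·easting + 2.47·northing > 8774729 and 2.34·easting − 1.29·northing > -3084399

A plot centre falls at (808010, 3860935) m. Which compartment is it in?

M

-0.73·808010 − 0.95·3860935 = -4257735.550, which is < -4239942
-0.96·808010 + 2.47·3860935 = 8760819.850, which is < 8774729
2.34·808010 − 1.29·3860935 = -3089862.750, which is < -3084399
This sign pattern matches M.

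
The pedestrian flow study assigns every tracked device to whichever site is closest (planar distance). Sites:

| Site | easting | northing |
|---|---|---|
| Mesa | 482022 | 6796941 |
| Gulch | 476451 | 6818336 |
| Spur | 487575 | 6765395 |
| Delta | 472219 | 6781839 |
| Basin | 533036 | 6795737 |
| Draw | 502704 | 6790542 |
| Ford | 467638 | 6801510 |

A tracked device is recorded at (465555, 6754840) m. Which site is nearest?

Squared distances to each site:
Mesa: 2043656290.000; Gulch: 4150464832.000; Spur: 596288425.000; Delta: 773354897.000; Basin: 6226249970.000; Draw: 2654681005.000; Ford: 2182427789.000.
Minimum at Spur.

Spur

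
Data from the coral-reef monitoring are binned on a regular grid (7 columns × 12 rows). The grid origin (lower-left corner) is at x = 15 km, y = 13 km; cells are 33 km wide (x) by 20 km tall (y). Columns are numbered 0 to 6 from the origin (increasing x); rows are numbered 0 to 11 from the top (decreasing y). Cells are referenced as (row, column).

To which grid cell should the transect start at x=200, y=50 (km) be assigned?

Column index: ⌊(200 − 15) / 33⌋ = ⌊5.606⌋ = 5
Row offset from origin: ⌊(50 − 13) / 20⌋ = ⌊1.850⌋ = 1 → row 10 (counted from top)

(10, 5)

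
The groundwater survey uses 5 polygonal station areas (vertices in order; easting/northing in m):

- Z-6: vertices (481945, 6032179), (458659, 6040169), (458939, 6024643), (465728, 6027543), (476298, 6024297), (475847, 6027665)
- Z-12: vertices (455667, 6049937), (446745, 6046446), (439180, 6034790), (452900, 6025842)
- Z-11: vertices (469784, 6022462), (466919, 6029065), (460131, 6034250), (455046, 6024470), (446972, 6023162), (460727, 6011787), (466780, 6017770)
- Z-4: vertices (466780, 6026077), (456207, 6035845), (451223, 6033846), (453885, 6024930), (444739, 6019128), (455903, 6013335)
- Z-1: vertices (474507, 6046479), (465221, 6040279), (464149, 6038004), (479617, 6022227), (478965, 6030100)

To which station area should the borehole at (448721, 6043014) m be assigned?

Z-12

Cast a ray rightward from (448721, 6043014). For each polygon, the edges (by vertex number in listed order) whose endpoints lie on opposite sides of northing = 6043014, where each meets that height, and whether that is right or left of the point:
Z-6: no edge straddles that height → 0 crossings.
Z-12: 2–3 at easting≈444517.6 (left), 4–1 at easting≈454872.0 (right) → 1 crossing.
Z-11: no edge straddles that height → 0 crossings.
Z-4: no edge straddles that height → 0 crossings.
Z-1: 1–2 at easting≈469317.3 (right), 5–1 at easting≈475450.1 (right) → 2 crossings.
Only Z-12 has an odd count, so the point is inside Z-12.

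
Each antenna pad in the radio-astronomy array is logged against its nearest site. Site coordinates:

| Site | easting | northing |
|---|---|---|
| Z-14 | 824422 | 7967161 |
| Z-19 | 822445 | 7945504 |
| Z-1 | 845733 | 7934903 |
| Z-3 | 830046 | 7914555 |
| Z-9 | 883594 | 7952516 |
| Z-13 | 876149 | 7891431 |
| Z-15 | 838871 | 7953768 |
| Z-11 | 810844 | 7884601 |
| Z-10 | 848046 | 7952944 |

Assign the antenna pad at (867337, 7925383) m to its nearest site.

Z-1

Squared distances to each site:
Z-14: 3587098509.000; Z-19: 2420146305.000; Z-1: 557363216.000; Z-3: 1507864265.000; Z-9: 1000489738.000; Z-13: 1230389648.000; Z-15: 1616021381.000; Z-11: 4854630573.000; Z-10: 1131751402.000.
Minimum at Z-1.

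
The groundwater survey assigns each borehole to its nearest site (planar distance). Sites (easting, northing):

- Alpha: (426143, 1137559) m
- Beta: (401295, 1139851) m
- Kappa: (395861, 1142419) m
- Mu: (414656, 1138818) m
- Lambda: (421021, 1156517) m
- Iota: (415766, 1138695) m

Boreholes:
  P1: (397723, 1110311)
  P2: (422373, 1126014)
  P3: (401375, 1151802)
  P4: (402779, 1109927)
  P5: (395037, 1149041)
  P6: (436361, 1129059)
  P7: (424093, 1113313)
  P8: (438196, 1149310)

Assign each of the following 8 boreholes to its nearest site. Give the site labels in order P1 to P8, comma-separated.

Beta, Alpha, Kappa, Beta, Kappa, Alpha, Alpha, Alpha

P1 → Beta (d²=885370784.00)
P2 → Alpha (d²=147499925.00)
P3 → Kappa (d²=118444885.00)
P4 → Beta (d²=897648032.00)
P5 → Kappa (d²=44529860.00)
P6 → Alpha (d²=176657524.00)
P7 → Alpha (d²=592071016.00)
P8 → Alpha (d²=283360810.00)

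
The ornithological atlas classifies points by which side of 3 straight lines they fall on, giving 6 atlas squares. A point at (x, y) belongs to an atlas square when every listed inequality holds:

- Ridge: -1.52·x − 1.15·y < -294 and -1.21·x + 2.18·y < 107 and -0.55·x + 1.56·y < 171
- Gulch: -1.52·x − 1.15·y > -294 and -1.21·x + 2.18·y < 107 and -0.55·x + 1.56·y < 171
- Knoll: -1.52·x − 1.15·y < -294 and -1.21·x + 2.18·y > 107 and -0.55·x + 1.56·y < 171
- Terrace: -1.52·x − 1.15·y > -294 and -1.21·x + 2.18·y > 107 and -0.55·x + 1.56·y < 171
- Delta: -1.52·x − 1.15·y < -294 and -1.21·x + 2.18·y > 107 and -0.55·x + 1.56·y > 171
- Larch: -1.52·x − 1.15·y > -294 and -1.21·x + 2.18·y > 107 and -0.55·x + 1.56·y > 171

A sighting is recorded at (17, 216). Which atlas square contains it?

-1.52·17 − 1.15·216 = -274.240, which is > -294
-1.21·17 + 2.18·216 = 450.310, which is > 107
-0.55·17 + 1.56·216 = 327.610, which is > 171
This sign pattern matches Larch.

Larch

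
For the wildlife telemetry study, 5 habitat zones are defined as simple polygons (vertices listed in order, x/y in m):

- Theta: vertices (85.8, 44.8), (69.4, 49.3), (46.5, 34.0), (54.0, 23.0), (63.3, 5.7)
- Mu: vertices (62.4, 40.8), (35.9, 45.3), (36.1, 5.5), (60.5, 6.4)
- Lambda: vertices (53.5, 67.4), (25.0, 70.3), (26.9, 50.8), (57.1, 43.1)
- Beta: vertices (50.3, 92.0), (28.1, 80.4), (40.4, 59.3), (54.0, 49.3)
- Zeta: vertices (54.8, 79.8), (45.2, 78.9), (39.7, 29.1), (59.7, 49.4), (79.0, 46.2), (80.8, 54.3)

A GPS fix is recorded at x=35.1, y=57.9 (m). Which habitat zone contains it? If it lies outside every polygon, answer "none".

Lambda

Cast a ray rightward from (35.1, 57.9). For each polygon, the edges (by vertex number in listed order) whose endpoints lie on opposite sides of y = 57.9, where each meets that height, and whether that is right or left of the point:
Theta: no edge straddles that height → 0 crossings.
Mu: no edge straddles that height → 0 crossings.
Lambda: 2–3 at x≈26.21 (left), 4–1 at x≈54.91 (right) → 1 crossing.
Beta: 3–4 at x≈42.30 (right), 4–1 at x≈53.25 (right) → 2 crossings.
Zeta: 2–3 at x≈42.88 (right), 6–1 at x≈77.13 (right) → 2 crossings.
Only Lambda has an odd count, so the point is inside Lambda.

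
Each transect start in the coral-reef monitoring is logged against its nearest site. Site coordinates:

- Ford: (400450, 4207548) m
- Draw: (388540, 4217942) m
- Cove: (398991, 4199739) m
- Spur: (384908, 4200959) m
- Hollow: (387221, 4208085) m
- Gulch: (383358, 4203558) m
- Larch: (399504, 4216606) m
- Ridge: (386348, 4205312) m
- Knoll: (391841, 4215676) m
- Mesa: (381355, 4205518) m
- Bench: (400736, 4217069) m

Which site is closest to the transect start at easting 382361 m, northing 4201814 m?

Gulch

Squared distances to each site:
Ford: 360090677.000; Draw: 298292425.000; Cove: 280862525.000; Spur: 7218234.000; Hollow: 62945041.000; Gulch: 4035545.000; Larch: 512685713.000; Ridge: 28132173.000; Knoll: 282025444.000; Mesa: 14731652.000; Bench: 570355650.000.
Minimum at Gulch.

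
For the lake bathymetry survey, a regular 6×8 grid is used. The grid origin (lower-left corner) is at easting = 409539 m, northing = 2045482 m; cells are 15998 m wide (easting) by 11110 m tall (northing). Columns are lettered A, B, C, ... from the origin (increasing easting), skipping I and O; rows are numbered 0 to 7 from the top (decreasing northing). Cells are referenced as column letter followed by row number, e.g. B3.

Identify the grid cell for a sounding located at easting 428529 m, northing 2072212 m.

Column index: ⌊(428529 − 409539) / 15998⌋ = ⌊1.187⌋ = 1 → column B
Row offset from origin: ⌊(2072212 − 2045482) / 11110⌋ = ⌊2.406⌋ = 2 → row 5 (counted from top)

B5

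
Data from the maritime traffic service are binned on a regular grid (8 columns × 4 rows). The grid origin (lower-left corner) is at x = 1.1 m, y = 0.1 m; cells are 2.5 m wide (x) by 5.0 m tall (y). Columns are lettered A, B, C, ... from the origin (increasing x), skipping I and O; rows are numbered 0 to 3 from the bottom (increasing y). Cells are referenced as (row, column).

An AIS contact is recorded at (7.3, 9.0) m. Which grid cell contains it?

(1, C)

Column index: ⌊(7.3 − 1.1) / 2.5⌋ = ⌊2.480⌋ = 2 → column C
Row offset from origin: ⌊(9.0 − 0.1) / 5.0⌋ = ⌊1.780⌋ = 1 → row 1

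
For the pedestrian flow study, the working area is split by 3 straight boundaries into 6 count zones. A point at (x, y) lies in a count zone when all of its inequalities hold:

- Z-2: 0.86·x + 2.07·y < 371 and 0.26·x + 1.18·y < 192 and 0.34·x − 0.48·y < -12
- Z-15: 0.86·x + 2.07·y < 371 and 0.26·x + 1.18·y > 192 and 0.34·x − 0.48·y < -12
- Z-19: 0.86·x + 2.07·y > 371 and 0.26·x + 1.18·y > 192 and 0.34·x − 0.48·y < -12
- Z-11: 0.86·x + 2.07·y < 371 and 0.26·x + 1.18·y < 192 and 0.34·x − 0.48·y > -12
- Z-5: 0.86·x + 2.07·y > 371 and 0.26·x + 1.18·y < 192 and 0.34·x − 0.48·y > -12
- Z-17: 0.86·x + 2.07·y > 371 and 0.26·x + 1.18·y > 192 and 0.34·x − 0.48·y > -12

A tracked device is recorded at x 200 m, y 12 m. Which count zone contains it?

0.86·200 + 2.07·12 = 196.840, which is < 371
0.26·200 + 1.18·12 = 66.160, which is < 192
0.34·200 − 0.48·12 = 62.240, which is > -12
This sign pattern matches Z-11.

Z-11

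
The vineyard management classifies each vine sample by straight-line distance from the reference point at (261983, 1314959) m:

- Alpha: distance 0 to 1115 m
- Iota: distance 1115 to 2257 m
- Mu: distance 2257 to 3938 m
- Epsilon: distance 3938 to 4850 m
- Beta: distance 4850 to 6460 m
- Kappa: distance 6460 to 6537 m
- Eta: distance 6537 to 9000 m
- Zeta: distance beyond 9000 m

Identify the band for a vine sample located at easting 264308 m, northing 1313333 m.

Mu

Distance = √((264308−261983)² + (1313333−1314959)²) = √(5405625.000 + 2643876.000) = 2837.164 m.
2257 ≤ 2837.164 < 3938 → Mu.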